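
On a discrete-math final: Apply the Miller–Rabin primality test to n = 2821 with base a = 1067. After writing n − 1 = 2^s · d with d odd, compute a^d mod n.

1301

n − 1 = 2820 = 2^2 · 705, so s = 2 and d = 705.
Repeated squaring mod 2821: 1067^1 ≡ 1067, 1067^2 ≡ 1626, 1067^4 ≡ 599, 1067^8 ≡ 534, 1067^16 ≡ 235, 1067^32 ≡ 1626, 1067^64 ≡ 599, 1067^128 ≡ 534, 1067^256 ≡ 235, 1067^512 ≡ 1626.
705 = 512 + 128 + 64 + 1, so 1067^705 ≡ 1626·534·599·1067 ≡ 1301 (mod 2821).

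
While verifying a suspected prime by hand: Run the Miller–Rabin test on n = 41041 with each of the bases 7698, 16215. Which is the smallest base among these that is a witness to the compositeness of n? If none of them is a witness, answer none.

7698

n − 1 = 41040 = 2^4 · 2565, so s = 4 and d = 2565.
Base 7698: x_0 = 7698^2565 mod 41041 = 35300. x_0 is neither 1 nor 41040, so continue squaring. x_1 = 35300^2 mod 41041 = 3158. x_2 = 3158^2 mod 41041 = 1. x_2 = 1 but x_1 ≠ ±1, a nontrivial square root of 1 — 7698 is a witness and 41041 is composite.
Base 16215: x_0 = 16215^2565 mod 41041 = 17744. x_0 is neither 1 nor 41040, so continue squaring. x_1 = 17744^2 mod 41041 = 24025. x_2 = 24025^2 mod 41041 = 1. x_2 = 1 but x_1 ≠ ±1, a nontrivial square root of 1 — 16215 is a witness and 41041 is composite.
The smallest witness among the given bases is 7698.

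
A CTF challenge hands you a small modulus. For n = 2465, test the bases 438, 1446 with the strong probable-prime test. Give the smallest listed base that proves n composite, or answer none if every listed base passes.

n − 1 = 2464 = 2^5 · 77, so s = 5 and d = 77.
Base 438: x_0 = 438^77 mod 2465 = 2308. x_0 is neither 1 nor 2464, so continue squaring. x_1 = 2308^2 mod 2465 = 2464. x_1 ≡ −1, so 438 is not a witness.
Base 1446: x_0 = 1446^77 mod 2465 = 1. x_0 = 1, so 1446 is not a witness.
No listed base is a witness for 2465.

none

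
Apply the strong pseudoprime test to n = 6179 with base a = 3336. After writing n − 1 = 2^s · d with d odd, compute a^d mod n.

n − 1 = 6178 = 2^1 · 3089, so s = 1 and d = 3089.
3336^3089 mod 6179 = 2226.

2226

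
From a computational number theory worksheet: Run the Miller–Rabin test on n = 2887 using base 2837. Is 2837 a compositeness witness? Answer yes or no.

n − 1 = 2886 = 2^1 · 1443, so s = 1 and d = 1443.
x_0 = 2837^1443 mod 2887 = 2886.
x_0 = 2886 ≡ −1, so 2837 is not a witness.

no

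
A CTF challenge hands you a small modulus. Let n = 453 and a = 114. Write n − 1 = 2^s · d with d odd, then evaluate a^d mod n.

n − 1 = 452 = 2^2 · 113, so s = 2 and d = 113.
114^113 mod 453 = 108.

108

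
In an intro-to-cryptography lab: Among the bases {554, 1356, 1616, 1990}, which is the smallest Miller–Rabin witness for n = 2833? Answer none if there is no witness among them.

none

n − 1 = 2832 = 2^4 · 177, so s = 4 and d = 177.
Base 554: x_0 = 554^177 mod 2833 = 1555. x_0 is neither 1 nor 2832, so continue squaring. x_1 = 1555^2 mod 2833 = 1476. x_2 = 1476^2 mod 2833 = 2832. x_2 ≡ −1, so 554 is not a witness.
Base 1356: x_0 = 1356^177 mod 2833 = 2383. x_0 is neither 1 nor 2832, so continue squaring. x_1 = 2383^2 mod 2833 = 1357. x_2 = 1357^2 mod 2833 = 2832. x_2 ≡ −1, so 1356 is not a witness.
Base 1616: x_0 = 1616^177 mod 2833 = 450. x_0 is neither 1 nor 2832, so continue squaring. x_1 = 450^2 mod 2833 = 1357. x_2 = 1357^2 mod 2833 = 2832. x_2 ≡ −1, so 1616 is not a witness.
Base 1990: x_0 = 1990^177 mod 2833 = 2294. x_0 is neither 1 nor 2832, so continue squaring. x_1 = 2294^2 mod 2833 = 1555. x_2 = 1555^2 mod 2833 = 1476. x_3 = 1476^2 mod 2833 = 2832. x_3 ≡ −1, so 1990 is not a witness.
No listed base is a witness for 2833.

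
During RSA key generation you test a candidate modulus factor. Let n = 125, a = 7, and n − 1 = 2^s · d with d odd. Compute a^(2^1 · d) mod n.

49

n − 1 = 124 = 2^2 · 31, so s = 2 and d = 31.
x_0 = 7^31 mod 125 = 118.
x_1 = 118^2 mod 125 = 49.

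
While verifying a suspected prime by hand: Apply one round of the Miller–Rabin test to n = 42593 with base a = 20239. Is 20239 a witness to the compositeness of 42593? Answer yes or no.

yes

n − 1 = 42592 = 2^5 · 1331, so s = 5 and d = 1331.
Repeated squaring mod 42593: 20239^1 ≡ 20239, 20239^2 ≡ 240, 20239^4 ≡ 15007, 20239^8 ≡ 20858, 20239^16 ≡ 11262, 20239^32 ≡ 33283, 20239^64 ≡ 41938, 20239^128 ≡ 3095, 20239^256 ≡ 38193, 20239^512 ≡ 22778, 20239^1024 ≡ 11951.
1331 = 1024 + 256 + 32 + 16 + 2 + 1, so 20239^1331 ≡ 11951·38193·33283·11262·240·20239 ≡ 32463 (mod 42593).
x_0 = 20239^1331 mod 42593 = 32463.
x_0 is neither 1 nor 42592, so continue squaring.
x_1 = 32463^2 mod 42593 = 10363.
x_2 = 10363^2 mod 42593 = 14816.
x_3 = 14816^2 mod 42593 = 32127.
x_4 = 32127^2 mod 42593 = 30553.
Reached i = s−1 = 4 without hitting −1: 20239 is a Miller–Rabin witness and 42593 is composite.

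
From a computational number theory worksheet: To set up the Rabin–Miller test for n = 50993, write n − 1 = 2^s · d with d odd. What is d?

Halving: 50992 → 25496 → 12748 → 6374 → 3187; 3187 is odd.
So 50992 = 2^4 · 3187.

3187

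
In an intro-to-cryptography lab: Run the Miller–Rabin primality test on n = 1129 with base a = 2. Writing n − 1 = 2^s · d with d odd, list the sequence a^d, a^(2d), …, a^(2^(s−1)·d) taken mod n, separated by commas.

n − 1 = 1128 = 2^3 · 141, so s = 3 and d = 141.
x_0 = 2^141 mod 1129 = 168.
x_1 = 168^2 mod 1129 = 1128.
x_2 = 1128^2 mod 1129 = 1.

168, 1128, 1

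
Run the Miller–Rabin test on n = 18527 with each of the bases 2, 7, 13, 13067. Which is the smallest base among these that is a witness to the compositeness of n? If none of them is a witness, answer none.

2

n − 1 = 18526 = 2^1 · 9263, so s = 1 and d = 9263.
Base 2: x_0 = 2^9263 mod 18527 = 17897. x_0 ∉ {1, 18526} and s = 1, so 2 is a Miller–Rabin witness and 18527 is composite.
Base 7: x_0 = 7^9263 mod 18527 = 4545. x_0 ∉ {1, 18526} and s = 1, so 7 is a Miller–Rabin witness and 18527 is composite.
Base 13: x_0 = 13^9263 mod 18527 = 7939. x_0 ∉ {1, 18526} and s = 1, so 13 is a Miller–Rabin witness and 18527 is composite.
Base 13067: x_0 = 13067^9263 mod 18527 = 12953. x_0 ∉ {1, 18526} and s = 1, so 13067 is a Miller–Rabin witness and 18527 is composite.
The smallest witness among the given bases is 2.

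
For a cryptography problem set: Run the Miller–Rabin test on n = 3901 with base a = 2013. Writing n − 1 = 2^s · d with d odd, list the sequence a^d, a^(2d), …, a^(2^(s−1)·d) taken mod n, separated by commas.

n − 1 = 3900 = 2^2 · 975, so s = 2 and d = 975.
x_0 = 2013^975 mod 3901 = 1441.
x_1 = 1441^2 mod 3901 = 1149.

1441, 1149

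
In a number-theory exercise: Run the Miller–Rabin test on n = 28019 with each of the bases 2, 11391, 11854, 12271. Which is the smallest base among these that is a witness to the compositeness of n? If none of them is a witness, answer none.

none

n − 1 = 28018 = 2^1 · 14009, so s = 1 and d = 14009.
Base 2: x_0 = 2^14009 mod 28019 = 28018. x_0 = 28018 ≡ −1, so 2 is not a witness.
Base 11391: x_0 = 11391^14009 mod 28019 = 1. x_0 = 1, so 11391 is not a witness.
Base 11854: x_0 = 11854^14009 mod 28019 = 1. x_0 = 1, so 11854 is not a witness.
Base 12271: x_0 = 12271^14009 mod 28019 = 1. x_0 = 1, so 12271 is not a witness.
No listed base is a witness for 28019.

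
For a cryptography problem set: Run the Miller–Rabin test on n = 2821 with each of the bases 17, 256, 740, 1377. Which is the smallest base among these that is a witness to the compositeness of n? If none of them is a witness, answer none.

none

n − 1 = 2820 = 2^2 · 705, so s = 2 and d = 705.
Base 17: x_0 = 17^705 mod 2821 = 2820. x_0 = 2820 ≡ −1, so 17 is not a witness.
Base 256: x_0 = 256^705 mod 2821 = 1. x_0 = 1, so 256 is not a witness.
Base 740: x_0 = 740^705 mod 2821 = 2820. x_0 = 2820 ≡ −1, so 740 is not a witness.
Base 1377: x_0 = 1377^705 mod 2821 = 2820. x_0 = 2820 ≡ −1, so 1377 is not a witness.
No listed base is a witness for 2821.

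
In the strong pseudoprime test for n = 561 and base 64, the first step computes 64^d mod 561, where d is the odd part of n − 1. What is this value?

n − 1 = 560 = 2^4 · 35, so s = 4 and d = 35.
64^35 mod 561 = 463.

463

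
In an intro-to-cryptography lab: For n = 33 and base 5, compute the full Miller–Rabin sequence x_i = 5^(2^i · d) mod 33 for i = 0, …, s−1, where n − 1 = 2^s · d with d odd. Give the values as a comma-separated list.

n − 1 = 32 = 2^5 · 1, so s = 5 and d = 1.
x_0 = 5^1 mod 33 = 5.
x_1 = 5^2 mod 33 = 25.
x_2 = 25^2 mod 33 = 31.
x_3 = 31^2 mod 33 = 4.
x_4 = 4^2 mod 33 = 16.

5, 25, 31, 4, 16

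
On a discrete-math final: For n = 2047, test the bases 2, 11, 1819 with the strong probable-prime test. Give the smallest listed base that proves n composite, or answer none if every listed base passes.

none

n − 1 = 2046 = 2^1 · 1023, so s = 1 and d = 1023.
Base 2: x_0 = 2^1023 mod 2047 = 1. x_0 = 1, so 2 is not a witness.
Base 11: x_0 = 11^1023 mod 2047 = 2046. x_0 = 2046 ≡ −1, so 11 is not a witness.
Base 1819: x_0 = 1819^1023 mod 2047 = 1. x_0 = 1, so 1819 is not a witness.
No listed base is a witness for 2047.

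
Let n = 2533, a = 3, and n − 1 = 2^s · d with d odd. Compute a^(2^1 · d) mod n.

n − 1 = 2532 = 2^2 · 633, so s = 2 and d = 633.
x_0 = 3^633 mod 2533 = 286.
x_1 = 286^2 mod 2533 = 740.

740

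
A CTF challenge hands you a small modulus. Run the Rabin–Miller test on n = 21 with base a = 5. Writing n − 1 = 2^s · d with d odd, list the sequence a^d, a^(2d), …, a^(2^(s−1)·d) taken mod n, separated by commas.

17, 16

n − 1 = 20 = 2^2 · 5, so s = 2 and d = 5.
x_0 = 5^5 mod 21 = 17.
x_1 = 17^2 mod 21 = 16.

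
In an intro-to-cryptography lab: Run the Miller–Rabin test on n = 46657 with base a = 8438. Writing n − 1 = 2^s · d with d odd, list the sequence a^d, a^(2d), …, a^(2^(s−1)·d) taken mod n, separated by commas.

n − 1 = 46656 = 2^6 · 729, so s = 6 and d = 729.
x_0 = 8438^729 mod 46657 = 36180.
x_1 = 36180^2 mod 46657 = 30265.
x_2 = 30265^2 mod 46657 = 1.
x_3 = 1^2 mod 46657 = 1.
x_4 = 1^2 mod 46657 = 1.
x_5 = 1^2 mod 46657 = 1.

36180, 30265, 1, 1, 1, 1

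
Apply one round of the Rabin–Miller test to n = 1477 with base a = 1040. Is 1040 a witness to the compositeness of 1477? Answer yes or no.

no

n − 1 = 1476 = 2^2 · 369, so s = 2 and d = 369.
x_0 = 1040^369 mod 1477 = 1.
x_0 = 1, so 1040 is not a witness.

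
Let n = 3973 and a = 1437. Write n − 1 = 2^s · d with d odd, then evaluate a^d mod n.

n − 1 = 3972 = 2^2 · 993, so s = 2 and d = 993.
1437^993 mod 3973 = 223.

223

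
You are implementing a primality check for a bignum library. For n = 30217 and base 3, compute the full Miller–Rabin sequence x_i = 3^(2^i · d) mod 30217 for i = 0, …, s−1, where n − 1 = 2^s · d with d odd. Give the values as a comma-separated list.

n − 1 = 30216 = 2^3 · 3777, so s = 3 and d = 3777.
x_0 = 3^3777 mod 30217 = 6686.
x_1 = 6686^2 mod 30217 = 11653.
x_2 = 11653^2 mod 30217 = 27428.

6686, 11653, 27428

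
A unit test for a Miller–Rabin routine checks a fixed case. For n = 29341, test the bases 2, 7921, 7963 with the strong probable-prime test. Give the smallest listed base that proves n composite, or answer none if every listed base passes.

none

n − 1 = 29340 = 2^2 · 7335, so s = 2 and d = 7335.
Base 2: x_0 = 2^7335 mod 29341 = 26424. x_0 is neither 1 nor 29340, so continue squaring. x_1 = 26424^2 mod 29341 = 29340. x_1 ≡ −1, so 2 is not a witness.
Base 7921: x_0 = 7921^7335 mod 29341 = 29340. x_0 = 29340 ≡ −1, so 7921 is not a witness.
Base 7963: x_0 = 7963^7335 mod 29341 = 13980. x_0 is neither 1 nor 29340, so continue squaring. x_1 = 13980^2 mod 29341 = 29340. x_1 ≡ −1, so 7963 is not a witness.
No listed base is a witness for 29341.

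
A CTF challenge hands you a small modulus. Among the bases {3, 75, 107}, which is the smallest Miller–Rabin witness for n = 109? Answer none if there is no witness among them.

n − 1 = 108 = 2^2 · 27, so s = 2 and d = 27.
Base 3: x_0 = 3^27 mod 109 = 1. x_0 = 1, so 3 is not a witness.
Base 75: x_0 = 75^27 mod 109 = 1. x_0 = 1, so 75 is not a witness.
Base 107: x_0 = 107^27 mod 109 = 76. x_0 is neither 1 nor 108, so continue squaring. x_1 = 76^2 mod 109 = 108. x_1 ≡ −1, so 107 is not a witness.
No listed base is a witness for 109.

none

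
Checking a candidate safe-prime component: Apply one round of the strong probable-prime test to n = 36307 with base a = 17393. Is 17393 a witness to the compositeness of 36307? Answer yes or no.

n − 1 = 36306 = 2^1 · 18153, so s = 1 and d = 18153.
x_0 = 17393^18153 mod 36307 = 1.
x_0 = 1, so 17393 is not a witness.

no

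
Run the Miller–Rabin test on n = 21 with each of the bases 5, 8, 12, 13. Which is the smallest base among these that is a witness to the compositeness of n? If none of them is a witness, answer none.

n − 1 = 20 = 2^2 · 5, so s = 2 and d = 5.
Base 5: x_0 = 5^5 mod 21 = 17. x_0 is neither 1 nor 20, so continue squaring. x_1 = 17^2 mod 21 = 16. Reached i = s−1 = 1 without hitting −1: 5 is a Miller–Rabin witness and 21 is composite.
Base 8: x_0 = 8^5 mod 21 = 8. x_0 is neither 1 nor 20, so continue squaring. x_1 = 8^2 mod 21 = 1. x_1 = 1 but x_0 ≠ ±1, a nontrivial square root of 1 — 8 is a witness and 21 is composite.
Base 12: x_0 = 12^5 mod 21 = 3. x_0 is neither 1 nor 20, so continue squaring. x_1 = 3^2 mod 21 = 9. Reached i = s−1 = 1 without hitting −1: 12 is a Miller–Rabin witness and 21 is composite.
Base 13: x_0 = 13^5 mod 21 = 13. x_0 is neither 1 nor 20, so continue squaring. x_1 = 13^2 mod 21 = 1. x_1 = 1 but x_0 ≠ ±1, a nontrivial square root of 1 — 13 is a witness and 21 is composite.
The smallest witness among the given bases is 5.

5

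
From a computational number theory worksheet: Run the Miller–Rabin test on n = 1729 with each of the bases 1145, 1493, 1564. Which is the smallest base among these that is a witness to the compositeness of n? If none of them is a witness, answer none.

n − 1 = 1728 = 2^6 · 27, so s = 6 and d = 27.
Base 1145: x_0 = 1145^27 mod 1729 = 1. x_0 = 1, so 1145 is not a witness.
Base 1493: x_0 = 1493^27 mod 1729 = 1331. x_0 is neither 1 nor 1728, so continue squaring. x_1 = 1331^2 mod 1729 = 1065. x_2 = 1065^2 mod 1729 = 1. x_2 = 1 but x_1 ≠ ±1, a nontrivial square root of 1 — 1493 is a witness and 1729 is composite.
Base 1564: x_0 = 1564^27 mod 1729 = 818. x_0 is neither 1 nor 1728, so continue squaring. x_1 = 818^2 mod 1729 = 1. x_1 = 1 but x_0 ≠ ±1, a nontrivial square root of 1 — 1564 is a witness and 1729 is composite.
The smallest witness among the given bases is 1493.

1493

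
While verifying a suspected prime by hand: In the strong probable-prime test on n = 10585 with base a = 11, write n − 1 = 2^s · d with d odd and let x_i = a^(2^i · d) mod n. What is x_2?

n − 1 = 10584 = 2^3 · 1323, so s = 3 and d = 1323.
x_0 = 11^1323 mod 10585 = 7436.
x_1 = 7436^2 mod 10585 = 8641.
x_2 = 8641^2 mod 10585 = 291.

291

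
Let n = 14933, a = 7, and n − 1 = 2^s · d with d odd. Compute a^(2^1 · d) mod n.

n − 1 = 14932 = 2^2 · 3733, so s = 2 and d = 3733.
x_0 = 7^3733 mod 14933 = 7242.
x_1 = 7242^2 mod 14933 = 1868.

1868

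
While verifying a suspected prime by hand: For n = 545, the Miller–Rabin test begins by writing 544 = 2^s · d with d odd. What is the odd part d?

17

Halving: 544 → 272 → 136 → 68 → 34 → 17; 17 is odd.
So 544 = 2^5 · 17.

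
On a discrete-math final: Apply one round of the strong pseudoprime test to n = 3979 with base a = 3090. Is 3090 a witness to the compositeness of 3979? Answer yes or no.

n − 1 = 3978 = 2^1 · 1989, so s = 1 and d = 1989.
x_0 = 3090^1989 mod 3979 = 2171.
x_0 ∉ {1, 3978} and s = 1, so 3090 is a Miller–Rabin witness and 3979 is composite.

yes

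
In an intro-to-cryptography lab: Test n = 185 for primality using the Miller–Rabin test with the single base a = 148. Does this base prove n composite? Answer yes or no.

yes

n − 1 = 184 = 2^3 · 23, so s = 3 and d = 23.
x_0 = 148^23 mod 185 = 37.
x_0 is neither 1 nor 184, so continue squaring.
x_1 = 37^2 mod 185 = 74.
x_2 = 74^2 mod 185 = 111.
Reached i = s−1 = 2 without hitting −1: 148 is a Miller–Rabin witness and 185 is composite.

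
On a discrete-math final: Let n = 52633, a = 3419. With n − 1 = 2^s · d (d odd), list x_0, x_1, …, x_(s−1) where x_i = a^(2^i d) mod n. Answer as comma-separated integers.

n − 1 = 52632 = 2^3 · 6579, so s = 3 and d = 6579.
x_0 = 3419^6579 mod 52633 = 7930.
x_1 = 7930^2 mod 52633 = 41098.
x_2 = 41098^2 mod 52633 = 1.

7930, 41098, 1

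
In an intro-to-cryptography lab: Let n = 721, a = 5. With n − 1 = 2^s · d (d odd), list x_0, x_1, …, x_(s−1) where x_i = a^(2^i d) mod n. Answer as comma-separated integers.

216, 512, 421, 596

n − 1 = 720 = 2^4 · 45, so s = 4 and d = 45.
x_0 = 5^45 mod 721 = 216.
x_1 = 216^2 mod 721 = 512.
x_2 = 512^2 mod 721 = 421.
x_3 = 421^2 mod 721 = 596.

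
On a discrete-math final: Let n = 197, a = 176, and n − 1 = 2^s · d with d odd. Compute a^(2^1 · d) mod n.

n − 1 = 196 = 2^2 · 49, so s = 2 and d = 49.
Repeated squaring mod 197: 176^1 ≡ 176, 176^2 ≡ 47, 176^4 ≡ 42, 176^8 ≡ 188, 176^16 ≡ 81, 176^32 ≡ 60.
49 = 32 + 16 + 1, so 176^49 ≡ 60·81·176 ≡ 183 (mod 197).
x_0 = 183.
x_1 = 183^2 mod 197 = 196.

196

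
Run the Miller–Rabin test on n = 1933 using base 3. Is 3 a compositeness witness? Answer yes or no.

n − 1 = 1932 = 2^2 · 483, so s = 2 and d = 483.
x_0 = 3^483 mod 1933 = 1932.
x_0 = 1932 ≡ −1, so 3 is not a witness.

no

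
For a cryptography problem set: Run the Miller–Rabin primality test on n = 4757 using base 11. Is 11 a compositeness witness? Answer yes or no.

n − 1 = 4756 = 2^2 · 1189, so s = 2 and d = 1189.
x_0 = 11^1189 mod 4757 = 2356.
x_0 is neither 1 nor 4756, so continue squaring.
x_1 = 2356^2 mod 4757 = 4074.
Reached i = s−1 = 1 without hitting −1: 11 is a Miller–Rabin witness and 4757 is composite.

yes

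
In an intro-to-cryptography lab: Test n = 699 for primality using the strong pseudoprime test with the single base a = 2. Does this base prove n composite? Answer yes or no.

yes

n − 1 = 698 = 2^1 · 349, so s = 1 and d = 349.
Repeated squaring mod 699: 2^1 ≡ 2, 2^2 ≡ 4, 2^4 ≡ 16, 2^8 ≡ 256, 2^16 ≡ 529, 2^32 ≡ 241, 2^64 ≡ 64, 2^128 ≡ 601, 2^256 ≡ 517.
349 = 256 + 64 + 16 + 8 + 4 + 1, so 2^349 ≡ 517·64·529·256·16·2 ≡ 2 (mod 699).
x_0 = 2^349 mod 699 = 2.
x_0 ∉ {1, 698} and s = 1, so 2 is a Miller–Rabin witness and 699 is composite.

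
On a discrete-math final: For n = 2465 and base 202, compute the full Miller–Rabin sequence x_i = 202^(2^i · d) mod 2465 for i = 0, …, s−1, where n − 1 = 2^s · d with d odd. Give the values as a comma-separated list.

n − 1 = 2464 = 2^5 · 77, so s = 5 and d = 77.
x_0 = 202^77 mod 2465 = 1362.
x_1 = 1362^2 mod 2465 = 1364.
x_2 = 1364^2 mod 2465 = 1886.
x_3 = 1886^2 mod 2465 = 1.
x_4 = 1^2 mod 2465 = 1.

1362, 1364, 1886, 1, 1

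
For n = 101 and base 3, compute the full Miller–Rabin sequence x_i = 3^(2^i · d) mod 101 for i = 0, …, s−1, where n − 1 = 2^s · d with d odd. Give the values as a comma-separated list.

n − 1 = 100 = 2^2 · 25, so s = 2 and d = 25.
x_0 = 3^25 mod 101 = 10.
x_1 = 10^2 mod 101 = 100.

10, 100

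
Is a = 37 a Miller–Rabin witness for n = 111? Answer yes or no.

yes

n − 1 = 110 = 2^1 · 55, so s = 1 and d = 55.
x_0 = 37^55 mod 111 = 37.
x_0 ∉ {1, 110} and s = 1, so 37 is a Miller–Rabin witness and 111 is composite.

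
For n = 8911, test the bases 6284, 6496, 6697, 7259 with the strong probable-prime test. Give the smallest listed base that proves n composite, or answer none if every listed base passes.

6496

n − 1 = 8910 = 2^1 · 4455, so s = 1 and d = 4455.
Base 6284: x_0 = 6284^4455 mod 8911 = 8910. x_0 = 8910 ≡ −1, so 6284 is not a witness.
Base 6496: x_0 = 6496^4455 mod 8911 = 1274. x_0 ∉ {1, 8910} and s = 1, so 6496 is a Miller–Rabin witness and 8911 is composite.
Base 6697: x_0 = 6697^4455 mod 8911 = 2547. x_0 ∉ {1, 8910} and s = 1, so 6697 is a Miller–Rabin witness and 8911 is composite.
Base 7259: x_0 = 7259^4455 mod 8911 = 1274. x_0 ∉ {1, 8910} and s = 1, so 7259 is a Miller–Rabin witness and 8911 is composite.
The smallest witness among the given bases is 6496.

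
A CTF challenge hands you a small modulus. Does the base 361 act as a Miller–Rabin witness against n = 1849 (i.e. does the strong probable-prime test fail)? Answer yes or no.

n − 1 = 1848 = 2^3 · 231, so s = 3 and d = 231.
x_0 = 361^231 mod 1849 = 1.
x_0 = 1, so 361 is not a witness.

no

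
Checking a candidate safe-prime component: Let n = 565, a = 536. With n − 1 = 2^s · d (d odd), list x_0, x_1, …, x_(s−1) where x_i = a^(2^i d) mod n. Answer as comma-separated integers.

n − 1 = 564 = 2^2 · 141, so s = 2 and d = 141.
x_0 = 536^141 mod 565 = 96.
x_1 = 96^2 mod 565 = 176.

96, 176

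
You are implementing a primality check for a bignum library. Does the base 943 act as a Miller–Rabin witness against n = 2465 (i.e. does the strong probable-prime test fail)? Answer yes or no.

n − 1 = 2464 = 2^5 · 77, so s = 5 and d = 77.
Repeated squaring mod 2465: 943^1 ≡ 943, 943^2 ≡ 1849, 943^4 ≡ 2311, 943^8 ≡ 1531, 943^16 ≡ 2211, 943^32 ≡ 426, 943^64 ≡ 1531.
77 = 64 + 8 + 4 + 1, so 943^77 ≡ 1531·1531·2311·943 ≡ 128 (mod 2465).
x_0 = 943^77 mod 2465 = 128.
x_0 is neither 1 nor 2464, so continue squaring.
x_1 = 128^2 mod 2465 = 1594.
x_2 = 1594^2 mod 2465 = 1886.
x_3 = 1886^2 mod 2465 = 1.
x_3 = 1 but x_2 ≠ ±1, a nontrivial square root of 1 — 943 is a witness and 2465 is composite.

yes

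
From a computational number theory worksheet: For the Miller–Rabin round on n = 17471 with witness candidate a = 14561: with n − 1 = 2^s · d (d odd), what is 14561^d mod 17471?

n − 1 = 17470 = 2^1 · 8735, so s = 1 and d = 8735.
14561^8735 mod 17471 = 17470.

17470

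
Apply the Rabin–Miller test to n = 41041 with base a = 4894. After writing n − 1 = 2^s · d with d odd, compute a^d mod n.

n − 1 = 41040 = 2^4 · 2565, so s = 4 and d = 2565.
Repeated squaring mod 41041: 4894^1 ≡ 4894, 4894^2 ≡ 24333, 4894^4 ≡ 37423, 4894^8 ≡ 38886, 4894^16 ≡ 6392, 4894^32 ≡ 21869, 4894^64 ≡ 2388, 4894^128 ≡ 38886, 4894^256 ≡ 6392, 4894^512 ≡ 21869, 4894^1024 ≡ 2388, 4894^2048 ≡ 38886.
2565 = 2048 + 512 + 4 + 1, so 4894^2565 ≡ 38886·21869·37423·4894 ≡ 39005 (mod 41041).

39005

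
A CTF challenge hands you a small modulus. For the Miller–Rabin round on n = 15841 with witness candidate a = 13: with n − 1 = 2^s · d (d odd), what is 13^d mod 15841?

8896

n − 1 = 15840 = 2^5 · 495, so s = 5 and d = 495.
13^495 mod 15841 = 8896.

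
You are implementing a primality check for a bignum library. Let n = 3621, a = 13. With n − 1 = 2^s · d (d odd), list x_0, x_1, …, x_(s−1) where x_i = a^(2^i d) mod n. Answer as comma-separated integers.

1798, 2872

n − 1 = 3620 = 2^2 · 905, so s = 2 and d = 905.
x_0 = 13^905 mod 3621 = 1798.
x_1 = 1798^2 mod 3621 = 2872.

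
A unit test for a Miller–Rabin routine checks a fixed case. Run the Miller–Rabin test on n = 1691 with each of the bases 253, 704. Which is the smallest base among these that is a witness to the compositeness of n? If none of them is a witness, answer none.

n − 1 = 1690 = 2^1 · 845, so s = 1 and d = 845.
Base 253: x_0 = 253^845 mod 1691 = 719. x_0 ∉ {1, 1690} and s = 1, so 253 is a Miller–Rabin witness and 1691 is composite.
Base 704: x_0 = 704^845 mod 1691 = 324. x_0 ∉ {1, 1690} and s = 1, so 704 is a Miller–Rabin witness and 1691 is composite.
The smallest witness among the given bases is 253.

253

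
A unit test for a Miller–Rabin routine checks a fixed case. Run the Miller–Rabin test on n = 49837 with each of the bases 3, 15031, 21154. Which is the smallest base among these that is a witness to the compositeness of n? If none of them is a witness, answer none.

n − 1 = 49836 = 2^2 · 12459, so s = 2 and d = 12459.
Base 3: x_0 = 3^12459 mod 49837 = 10838. x_0 is neither 1 nor 49836, so continue squaring. x_1 = 10838^2 mod 49837 = 46272. Reached i = s−1 = 1 without hitting −1: 3 is a Miller–Rabin witness and 49837 is composite.
Base 15031: x_0 = 15031^12459 mod 49837 = 20737. x_0 is neither 1 nor 49836, so continue squaring. x_1 = 20737^2 mod 49837 = 29533. Reached i = s−1 = 1 without hitting −1: 15031 is a Miller–Rabin witness and 49837 is composite.
Base 21154: x_0 = 21154^12459 mod 49837 = 42333. x_0 is neither 1 nor 49836, so continue squaring. x_1 = 42333^2 mod 49837 = 44043. Reached i = s−1 = 1 without hitting −1: 21154 is a Miller–Rabin witness and 49837 is composite.
The smallest witness among the given bases is 3.

3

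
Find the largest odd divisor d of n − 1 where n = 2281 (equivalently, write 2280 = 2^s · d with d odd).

Halving: 2280 → 1140 → 570 → 285; 285 is odd.
So 2280 = 2^3 · 285.

285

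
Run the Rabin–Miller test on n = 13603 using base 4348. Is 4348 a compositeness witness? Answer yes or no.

n − 1 = 13602 = 2^1 · 6801, so s = 1 and d = 6801.
Repeated squaring mod 13603: 4348^1 ≡ 4348, 4348^2 ≡ 10537, 4348^4 ≡ 683, 4348^8 ≡ 3987, 4348^16 ≡ 7865, 4348^32 ≡ 5384, 4348^64 ≡ 13066, 4348^128 ≡ 2706, 4348^256 ≡ 4022, 4348^512 ≡ 2517, 4348^1024 ≡ 9894, 4348^2048 ≡ 4048, 4348^4096 ≡ 8292.
6801 = 4096 + 2048 + 512 + 128 + 16 + 1, so 4348^6801 ≡ 8292·4048·2517·2706·7865·4348 ≡ 12360 (mod 13603).
x_0 = 4348^6801 mod 13603 = 12360.
x_0 ∉ {1, 13602} and s = 1, so 4348 is a Miller–Rabin witness and 13603 is composite.

yes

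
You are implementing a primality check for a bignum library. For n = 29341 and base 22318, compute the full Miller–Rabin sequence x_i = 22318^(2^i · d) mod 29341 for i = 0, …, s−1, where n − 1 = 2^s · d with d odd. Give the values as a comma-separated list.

14468, 4330

n − 1 = 29340 = 2^2 · 7335, so s = 2 and d = 7335.
x_0 = 22318^7335 mod 29341 = 14468.
x_1 = 14468^2 mod 29341 = 4330.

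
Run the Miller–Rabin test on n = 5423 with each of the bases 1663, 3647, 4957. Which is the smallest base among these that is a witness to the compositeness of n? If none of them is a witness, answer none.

n − 1 = 5422 = 2^1 · 2711, so s = 1 and d = 2711.
Base 1663: x_0 = 1663^2711 mod 5423 = 3984. x_0 ∉ {1, 5422} and s = 1, so 1663 is a Miller–Rabin witness and 5423 is composite.
Base 3647: x_0 = 3647^2711 mod 5423 = 5374. x_0 ∉ {1, 5422} and s = 1, so 3647 is a Miller–Rabin witness and 5423 is composite.
Base 4957: x_0 = 4957^2711 mod 5423 = 1382. x_0 ∉ {1, 5422} and s = 1, so 4957 is a Miller–Rabin witness and 5423 is composite.
The smallest witness among the given bases is 1663.

1663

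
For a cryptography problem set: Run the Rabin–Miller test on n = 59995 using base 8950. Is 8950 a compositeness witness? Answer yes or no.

yes

n − 1 = 59994 = 2^1 · 29997, so s = 1 and d = 29997.
By repeated squaring, 8950^29997 ≡ 42190 (mod 59995).
x_0 = 8950^29997 mod 59995 = 42190.
x_0 ∉ {1, 59994} and s = 1, so 8950 is a Miller–Rabin witness and 59995 is composite.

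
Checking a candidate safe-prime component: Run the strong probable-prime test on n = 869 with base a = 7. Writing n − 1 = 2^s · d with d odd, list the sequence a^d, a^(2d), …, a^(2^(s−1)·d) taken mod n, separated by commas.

n − 1 = 868 = 2^2 · 217, so s = 2 and d = 217.
x_0 = 7^217 mod 869 = 39.
x_1 = 39^2 mod 869 = 652.

39, 652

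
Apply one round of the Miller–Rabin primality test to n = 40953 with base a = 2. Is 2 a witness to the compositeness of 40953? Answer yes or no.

yes

n − 1 = 40952 = 2^3 · 5119, so s = 3 and d = 5119.
By repeated squaring, 2^5119 ≡ 7574 (mod 40953).
x_0 = 2^5119 mod 40953 = 7574.
x_0 is neither 1 nor 40952, so continue squaring.
x_1 = 7574^2 mod 40953 = 31276.
x_2 = 31276^2 mod 40953 = 25771.
Reached i = s−1 = 2 without hitting −1: 2 is a Miller–Rabin witness and 40953 is composite.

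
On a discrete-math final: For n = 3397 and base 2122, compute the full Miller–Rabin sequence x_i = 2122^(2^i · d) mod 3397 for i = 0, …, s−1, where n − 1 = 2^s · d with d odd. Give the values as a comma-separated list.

1177, 2750

n − 1 = 3396 = 2^2 · 849, so s = 2 and d = 849.
x_0 = 2122^849 mod 3397 = 1177.
x_1 = 1177^2 mod 3397 = 2750.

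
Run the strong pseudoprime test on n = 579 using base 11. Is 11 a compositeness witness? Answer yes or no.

yes

n − 1 = 578 = 2^1 · 289, so s = 1 and d = 289.
x_0 = 11^289 mod 579 = 182.
x_0 ∉ {1, 578} and s = 1, so 11 is a Miller–Rabin witness and 579 is composite.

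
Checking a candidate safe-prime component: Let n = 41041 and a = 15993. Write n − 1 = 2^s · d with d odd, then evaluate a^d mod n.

20866

n − 1 = 41040 = 2^4 · 2565, so s = 4 and d = 2565.
15993^2565 mod 41041 = 20866.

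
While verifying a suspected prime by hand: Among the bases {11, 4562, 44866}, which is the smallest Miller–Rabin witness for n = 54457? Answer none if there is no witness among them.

n − 1 = 54456 = 2^3 · 6807, so s = 3 and d = 6807.
Base 11: x_0 = 11^6807 mod 54457 = 49509. x_0 is neither 1 nor 54456, so continue squaring. x_1 = 49509^2 mod 54457 = 31511. x_2 = 31511^2 mod 54457 = 28640. Reached i = s−1 = 2 without hitting −1: 11 is a Miller–Rabin witness and 54457 is composite.
Base 4562: x_0 = 4562^6807 mod 54457 = 53962. x_0 is neither 1 nor 54456, so continue squaring. x_1 = 53962^2 mod 54457 = 27197. x_2 = 27197^2 mod 54457 = 41835. Reached i = s−1 = 2 without hitting −1: 4562 is a Miller–Rabin witness and 54457 is composite.
Base 44866: x_0 = 44866^6807 mod 54457 = 7866. x_0 is neither 1 nor 54456, so continue squaring. x_1 = 7866^2 mod 54457 = 10804. x_2 = 10804^2 mod 54457 = 25065. Reached i = s−1 = 2 without hitting −1: 44866 is a Miller–Rabin witness and 54457 is composite.
The smallest witness among the given bases is 11.

11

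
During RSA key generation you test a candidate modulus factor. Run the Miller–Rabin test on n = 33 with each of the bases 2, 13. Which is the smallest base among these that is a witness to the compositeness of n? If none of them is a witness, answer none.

2

n − 1 = 32 = 2^5 · 1, so s = 5 and d = 1.
Base 2: x_0 = 2^1 mod 33 = 2. x_0 is neither 1 nor 32, so continue squaring. x_1 = 2^2 mod 33 = 4. x_2 = 4^2 mod 33 = 16. x_3 = 16^2 mod 33 = 25. x_4 = 25^2 mod 33 = 31. Reached i = s−1 = 4 without hitting −1: 2 is a Miller–Rabin witness and 33 is composite.
Base 13: x_0 = 13^1 mod 33 = 13. x_0 is neither 1 nor 32, so continue squaring. x_1 = 13^2 mod 33 = 4. x_2 = 4^2 mod 33 = 16. x_3 = 16^2 mod 33 = 25. x_4 = 25^2 mod 33 = 31. Reached i = s−1 = 4 without hitting −1: 13 is a Miller–Rabin witness and 33 is composite.
The smallest witness among the given bases is 2.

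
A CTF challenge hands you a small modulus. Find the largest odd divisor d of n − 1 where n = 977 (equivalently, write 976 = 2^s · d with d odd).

Halving: 976 → 488 → 244 → 122 → 61; 61 is odd.
So 976 = 2^4 · 61.

61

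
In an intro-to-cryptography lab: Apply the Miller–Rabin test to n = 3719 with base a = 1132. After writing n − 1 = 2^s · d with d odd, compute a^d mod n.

n − 1 = 3718 = 2^1 · 1859, so s = 1 and d = 1859.
1132^1859 mod 3719 = 3718.

3718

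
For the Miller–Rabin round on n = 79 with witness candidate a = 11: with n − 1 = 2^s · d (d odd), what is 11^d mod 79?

n − 1 = 78 = 2^1 · 39, so s = 1 and d = 39.
11^39 mod 79 = 1.

1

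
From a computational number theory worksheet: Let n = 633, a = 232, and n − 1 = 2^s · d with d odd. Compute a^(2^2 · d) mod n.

232

n − 1 = 632 = 2^3 · 79, so s = 3 and d = 79.
x_0 = 232^79 mod 633 = 361.
x_1 = 361^2 mod 633 = 556.
x_2 = 556^2 mod 633 = 232.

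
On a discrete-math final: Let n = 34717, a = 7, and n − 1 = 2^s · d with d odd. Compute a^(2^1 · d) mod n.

n − 1 = 34716 = 2^2 · 8679, so s = 2 and d = 8679.
Repeated squaring mod 34717: 7^1 ≡ 7, 7^2 ≡ 49, 7^4 ≡ 2401, 7^8 ≡ 1779, 7^16 ≡ 5594, 7^32 ≡ 12819, 7^64 ≡ 11200, 7^128 ≡ 7479, 7^256 ≡ 6354, 7^512 ≡ 32162, 7^1024 ≡ 1229, 7^2048 ≡ 17610, 7^4096 ≡ 19856, 7^8192 ≡ 14484.
8679 = 8192 + 256 + 128 + 64 + 32 + 4 + 2 + 1, so 7^8679 ≡ 14484·6354·7479·11200·12819·2401·49·7 ≡ 27370 (mod 34717).
x_0 = 27370.
x_1 = 27370^2 mod 34717 = 28191.

28191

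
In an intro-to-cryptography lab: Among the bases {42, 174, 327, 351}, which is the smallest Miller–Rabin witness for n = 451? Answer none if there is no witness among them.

n − 1 = 450 = 2^1 · 225, so s = 1 and d = 225.
Base 42: x_0 = 42^225 mod 451 = 1. x_0 = 1, so 42 is not a witness.
Base 174: x_0 = 174^225 mod 451 = 1. x_0 = 1, so 174 is not a witness.
Base 327: x_0 = 327^225 mod 451 = 450. x_0 = 450 ≡ −1, so 327 is not a witness.
Base 351: x_0 = 351^225 mod 451 = 450. x_0 = 450 ≡ −1, so 351 is not a witness.
No listed base is a witness for 451.

none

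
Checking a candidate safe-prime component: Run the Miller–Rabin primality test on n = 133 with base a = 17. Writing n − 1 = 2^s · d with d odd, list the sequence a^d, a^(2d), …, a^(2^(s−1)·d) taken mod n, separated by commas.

83, 106

n − 1 = 132 = 2^2 · 33, so s = 2 and d = 33.
x_0 = 17^33 mod 133 = 83.
x_1 = 83^2 mod 133 = 106.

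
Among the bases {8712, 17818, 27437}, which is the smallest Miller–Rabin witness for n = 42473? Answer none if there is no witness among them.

n − 1 = 42472 = 2^3 · 5309, so s = 3 and d = 5309.
Base 8712: x_0 = 8712^5309 mod 42473 = 1. x_0 = 1, so 8712 is not a witness.
Base 17818: x_0 = 17818^5309 mod 42473 = 17743. x_0 is neither 1 nor 42472, so continue squaring. x_1 = 17743^2 mod 42473 = 4173. x_2 = 4173^2 mod 42473 = 42472. x_2 ≡ −1, so 17818 is not a witness.
Base 27437: x_0 = 27437^5309 mod 42473 = 1. x_0 = 1, so 27437 is not a witness.
No listed base is a witness for 42473.

none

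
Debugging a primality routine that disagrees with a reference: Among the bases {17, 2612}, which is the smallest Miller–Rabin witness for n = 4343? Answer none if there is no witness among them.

17

n − 1 = 4342 = 2^1 · 2171, so s = 1 and d = 2171.
Base 17: x_0 = 17^2171 mod 4343 = 1128. x_0 ∉ {1, 4342} and s = 1, so 17 is a Miller–Rabin witness and 4343 is composite.
Base 2612: x_0 = 2612^2171 mod 4343 = 2612. x_0 ∉ {1, 4342} and s = 1, so 2612 is a Miller–Rabin witness and 4343 is composite.
The smallest witness among the given bases is 17.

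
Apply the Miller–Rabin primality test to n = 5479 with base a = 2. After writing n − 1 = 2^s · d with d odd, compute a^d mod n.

1

n − 1 = 5478 = 2^1 · 2739, so s = 1 and d = 2739.
2^2739 mod 5479 = 1.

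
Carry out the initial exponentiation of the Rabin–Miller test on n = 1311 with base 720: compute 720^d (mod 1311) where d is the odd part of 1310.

594

n − 1 = 1310 = 2^1 · 655, so s = 1 and d = 655.
720^655 mod 1311 = 594.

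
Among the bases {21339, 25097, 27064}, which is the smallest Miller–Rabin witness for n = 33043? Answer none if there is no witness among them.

n − 1 = 33042 = 2^1 · 16521, so s = 1 and d = 16521.
Base 21339: x_0 = 21339^16521 mod 33043 = 14719. x_0 ∉ {1, 33042} and s = 1, so 21339 is a Miller–Rabin witness and 33043 is composite.
Base 25097: x_0 = 25097^16521 mod 33043 = 11929. x_0 ∉ {1, 33042} and s = 1, so 25097 is a Miller–Rabin witness and 33043 is composite.
Base 27064: x_0 = 27064^16521 mod 33043 = 447. x_0 ∉ {1, 33042} and s = 1, so 27064 is a Miller–Rabin witness and 33043 is composite.
The smallest witness among the given bases is 21339.

21339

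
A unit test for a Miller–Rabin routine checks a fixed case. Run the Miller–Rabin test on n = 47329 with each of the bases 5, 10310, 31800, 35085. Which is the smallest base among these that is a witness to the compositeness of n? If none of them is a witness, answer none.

n − 1 = 47328 = 2^5 · 1479, so s = 5 and d = 1479.
Base 5: x_0 = 5^1479 mod 47329 = 20550. x_0 is neither 1 nor 47328, so continue squaring. x_1 = 20550^2 mod 47329 = 33162. x_2 = 33162^2 mod 47329 = 28929. x_3 = 28929^2 mod 47329 = 15663. x_4 = 15663^2 mod 47329 = 23362. Reached i = s−1 = 4 without hitting −1: 5 is a Miller–Rabin witness and 47329 is composite.
Base 10310: x_0 = 10310^1479 mod 47329 = 46815. x_0 is neither 1 nor 47328, so continue squaring. x_1 = 46815^2 mod 47329 = 27551. x_2 = 27551^2 mod 47329 = 42428. x_3 = 42428^2 mod 47329 = 23998. x_4 = 23998^2 mod 47329 = 4732. Reached i = s−1 = 4 without hitting −1: 10310 is a Miller–Rabin witness and 47329 is composite.
Base 31800: x_0 = 31800^1479 mod 47329 = 37100. x_0 is neither 1 nor 47328, so continue squaring. x_1 = 37100^2 mod 47329 = 35351. x_2 = 35351^2 mod 47329 = 18285. x_3 = 18285^2 mod 47329 = 9169. x_4 = 9169^2 mod 47329 = 14257. Reached i = s−1 = 4 without hitting −1: 31800 is a Miller–Rabin witness and 47329 is composite.
Base 35085: x_0 = 35085^1479 mod 47329 = 27665. x_0 is neither 1 nor 47328, so continue squaring. x_1 = 27665^2 mod 47329 = 42295. x_2 = 42295^2 mod 47329 = 20141. x_3 = 20141^2 mod 47329 = 3022. x_4 = 3022^2 mod 47329 = 45316. Reached i = s−1 = 4 without hitting −1: 35085 is a Miller–Rabin witness and 47329 is composite.
The smallest witness among the given bases is 5.

5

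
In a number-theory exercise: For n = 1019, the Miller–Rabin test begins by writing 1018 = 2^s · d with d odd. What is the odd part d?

Halving: 1018 → 509; 509 is odd.
So 1018 = 2^1 · 509.

509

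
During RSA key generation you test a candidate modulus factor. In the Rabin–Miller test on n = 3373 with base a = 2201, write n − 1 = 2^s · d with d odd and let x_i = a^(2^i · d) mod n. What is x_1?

1

n − 1 = 3372 = 2^2 · 843, so s = 2 and d = 843.
x_0 = 2201^843 mod 3373 = 1.
x_1 = 1^2 mod 3373 = 1.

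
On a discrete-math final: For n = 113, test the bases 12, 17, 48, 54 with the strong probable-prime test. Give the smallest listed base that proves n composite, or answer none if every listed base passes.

n − 1 = 112 = 2^4 · 7, so s = 4 and d = 7.
Base 12: x_0 = 12^7 mod 113 = 73. x_0 is neither 1 nor 112, so continue squaring. x_1 = 73^2 mod 113 = 18. x_2 = 18^2 mod 113 = 98. x_3 = 98^2 mod 113 = 112. x_3 ≡ −1, so 12 is not a witness.
Base 17: x_0 = 17^7 mod 113 = 78. x_0 is neither 1 nor 112, so continue squaring. x_1 = 78^2 mod 113 = 95. x_2 = 95^2 mod 113 = 98. x_3 = 98^2 mod 113 = 112. x_3 ≡ −1, so 17 is not a witness.
Base 48: x_0 = 48^7 mod 113 = 40. x_0 is neither 1 nor 112, so continue squaring. x_1 = 40^2 mod 113 = 18. x_2 = 18^2 mod 113 = 98. x_3 = 98^2 mod 113 = 112. x_3 ≡ −1, so 48 is not a witness.
Base 54: x_0 = 54^7 mod 113 = 65. x_0 is neither 1 nor 112, so continue squaring. x_1 = 65^2 mod 113 = 44. x_2 = 44^2 mod 113 = 15. x_3 = 15^2 mod 113 = 112. x_3 ≡ −1, so 54 is not a witness.
No listed base is a witness for 113.

none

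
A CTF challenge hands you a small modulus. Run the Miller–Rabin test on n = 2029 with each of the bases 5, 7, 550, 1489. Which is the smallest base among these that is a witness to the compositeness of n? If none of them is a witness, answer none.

none

n − 1 = 2028 = 2^2 · 507, so s = 2 and d = 507.
Base 5: x_0 = 5^507 mod 2029 = 2028. x_0 = 2028 ≡ −1, so 5 is not a witness.
Base 7: x_0 = 7^507 mod 2029 = 992. x_0 is neither 1 nor 2028, so continue squaring. x_1 = 992^2 mod 2029 = 2028. x_1 ≡ −1, so 7 is not a witness.
Base 550: x_0 = 550^507 mod 2029 = 992. x_0 is neither 1 nor 2028, so continue squaring. x_1 = 992^2 mod 2029 = 2028. x_1 ≡ −1, so 550 is not a witness.
Base 1489: x_0 = 1489^507 mod 2029 = 2028. x_0 = 2028 ≡ −1, so 1489 is not a witness.
No listed base is a witness for 2029.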